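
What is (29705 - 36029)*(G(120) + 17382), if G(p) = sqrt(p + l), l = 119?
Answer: -109923768 - 6324*sqrt(239) ≈ -1.1002e+8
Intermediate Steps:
G(p) = sqrt(119 + p) (G(p) = sqrt(p + 119) = sqrt(119 + p))
(29705 - 36029)*(G(120) + 17382) = (29705 - 36029)*(sqrt(119 + 120) + 17382) = -6324*(sqrt(239) + 17382) = -6324*(17382 + sqrt(239)) = -109923768 - 6324*sqrt(239)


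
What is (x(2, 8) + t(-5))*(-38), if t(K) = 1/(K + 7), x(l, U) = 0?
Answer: -19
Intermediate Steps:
t(K) = 1/(7 + K)
(x(2, 8) + t(-5))*(-38) = (0 + 1/(7 - 5))*(-38) = (0 + 1/2)*(-38) = (0 + ½)*(-38) = (½)*(-38) = -19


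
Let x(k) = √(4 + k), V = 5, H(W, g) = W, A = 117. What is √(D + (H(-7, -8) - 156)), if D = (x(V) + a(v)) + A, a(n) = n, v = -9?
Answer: 2*I*√13 ≈ 7.2111*I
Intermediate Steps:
D = 111 (D = (√(4 + 5) - 9) + 117 = (√9 - 9) + 117 = (3 - 9) + 117 = -6 + 117 = 111)
√(D + (H(-7, -8) - 156)) = √(111 + (-7 - 156)) = √(111 - 163) = √(-52) = 2*I*√13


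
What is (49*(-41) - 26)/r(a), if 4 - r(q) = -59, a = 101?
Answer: -2035/63 ≈ -32.302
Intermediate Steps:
r(q) = 63 (r(q) = 4 - 1*(-59) = 4 + 59 = 63)
(49*(-41) - 26)/r(a) = (49*(-41) - 26)/63 = (-2009 - 26)*(1/63) = -2035*1/63 = -2035/63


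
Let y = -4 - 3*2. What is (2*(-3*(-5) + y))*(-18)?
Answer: -180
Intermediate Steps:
y = -10 (y = -4 - 6 = -10)
(2*(-3*(-5) + y))*(-18) = (2*(-3*(-5) - 10))*(-18) = (2*(15 - 10))*(-18) = (2*5)*(-18) = 10*(-18) = -180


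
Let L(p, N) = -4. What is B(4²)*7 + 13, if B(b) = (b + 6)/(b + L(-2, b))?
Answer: 155/6 ≈ 25.833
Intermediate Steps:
B(b) = (6 + b)/(-4 + b) (B(b) = (b + 6)/(b - 4) = (6 + b)/(-4 + b))
B(4²)*7 + 13 = ((6 + 4²)/(-4 + 4²))*7 + 13 = ((6 + 16)/(-4 + 16))*7 + 13 = (22/12)*7 + 13 = ((1/12)*22)*7 + 13 = (11/6)*7 + 13 = 77/6 + 13 = 155/6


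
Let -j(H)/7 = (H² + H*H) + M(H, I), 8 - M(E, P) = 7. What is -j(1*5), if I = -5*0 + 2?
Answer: 357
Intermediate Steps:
I = 2 (I = 0 + 2 = 2)
M(E, P) = 1 (M(E, P) = 8 - 1*7 = 8 - 7 = 1)
j(H) = -7 - 14*H² (j(H) = -7*((H² + H*H) + 1) = -7*((H² + H²) + 1) = -7*(2*H² + 1) = -7*(1 + 2*H²) = -7 - 14*H²)
-j(1*5) = -(-7 - 14*(1*5)²) = -(-7 - 14*5²) = -(-7 - 14*25) = -(-7 - 350) = -1*(-357) = 357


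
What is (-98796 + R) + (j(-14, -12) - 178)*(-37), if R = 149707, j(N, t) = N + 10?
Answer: 57645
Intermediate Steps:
j(N, t) = 10 + N
(-98796 + R) + (j(-14, -12) - 178)*(-37) = (-98796 + 149707) + ((10 - 14) - 178)*(-37) = 50911 + (-4 - 178)*(-37) = 50911 - 182*(-37) = 50911 + 6734 = 57645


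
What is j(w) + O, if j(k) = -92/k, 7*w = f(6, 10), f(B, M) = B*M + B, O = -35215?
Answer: -1162417/33 ≈ -35225.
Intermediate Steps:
f(B, M) = B + B*M
w = 66/7 (w = (6*(1 + 10))/7 = (6*11)/7 = (⅐)*66 = 66/7 ≈ 9.4286)
j(w) + O = -92/66/7 - 35215 = -92*7/66 - 35215 = -322/33 - 35215 = -1162417/33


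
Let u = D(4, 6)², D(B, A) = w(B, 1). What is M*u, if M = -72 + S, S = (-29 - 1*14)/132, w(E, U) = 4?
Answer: -38188/33 ≈ -1157.2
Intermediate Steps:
D(B, A) = 4
S = -43/132 (S = (-29 - 14)*(1/132) = -43*1/132 = -43/132 ≈ -0.32576)
u = 16 (u = 4² = 16)
M = -9547/132 (M = -72 - 43/132 = -9547/132 ≈ -72.326)
M*u = -9547/132*16 = -38188/33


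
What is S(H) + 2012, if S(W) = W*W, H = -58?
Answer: 5376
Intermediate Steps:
S(W) = W**2
S(H) + 2012 = (-58)**2 + 2012 = 3364 + 2012 = 5376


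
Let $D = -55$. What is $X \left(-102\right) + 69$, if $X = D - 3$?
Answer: $5985$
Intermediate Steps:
$X = -58$ ($X = -55 - 3 = -58$)
$X \left(-102\right) + 69 = \left(-58\right) \left(-102\right) + 69 = 5916 + 69 = 5985$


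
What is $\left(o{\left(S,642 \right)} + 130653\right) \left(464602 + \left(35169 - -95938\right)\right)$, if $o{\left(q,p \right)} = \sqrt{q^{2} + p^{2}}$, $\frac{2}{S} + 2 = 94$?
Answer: $77831167977 + \frac{2978545 \sqrt{34885561}}{46} \approx 7.8214 \cdot 10^{10}$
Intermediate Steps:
$S = \frac{1}{46}$ ($S = \frac{2}{-2 + 94} = \frac{2}{92} = 2 \cdot \frac{1}{92} = \frac{1}{46} \approx 0.021739$)
$o{\left(q,p \right)} = \sqrt{p^{2} + q^{2}}$
$\left(o{\left(S,642 \right)} + 130653\right) \left(464602 + \left(35169 - -95938\right)\right) = \left(\sqrt{642^{2} + \left(\frac{1}{46}\right)^{2}} + 130653\right) \left(464602 + \left(35169 - -95938\right)\right) = \left(\sqrt{412164 + \frac{1}{2116}} + 130653\right) \left(464602 + \left(35169 + 95938\right)\right) = \left(\sqrt{\frac{872139025}{2116}} + 130653\right) \left(464602 + 131107\right) = \left(\frac{5 \sqrt{34885561}}{46} + 130653\right) 595709 = \left(130653 + \frac{5 \sqrt{34885561}}{46}\right) 595709 = 77831167977 + \frac{2978545 \sqrt{34885561}}{46}$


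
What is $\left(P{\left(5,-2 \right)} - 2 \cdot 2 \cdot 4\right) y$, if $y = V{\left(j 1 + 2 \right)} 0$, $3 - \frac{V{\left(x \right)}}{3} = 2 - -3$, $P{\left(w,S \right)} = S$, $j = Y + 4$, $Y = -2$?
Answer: $0$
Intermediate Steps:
$j = 2$ ($j = -2 + 4 = 2$)
$V{\left(x \right)} = -6$ ($V{\left(x \right)} = 9 - 3 \left(2 - -3\right) = 9 - 3 \left(2 + 3\right) = 9 - 15 = -6$)
$y = 0$ ($y = \left(-6\right) 0 = 0$)
$\left(P{\left(5,-2 \right)} - 2 \cdot 2 \cdot 4\right) y = \left(-2 - 2 \cdot 2 \cdot 4\right) 0 = \left(-2 - 4 \cdot 4\right) 0 = \left(-2 - 16\right) 0 = \left(-18\right) 0 = 0$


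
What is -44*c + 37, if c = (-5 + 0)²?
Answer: -1063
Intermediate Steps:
c = 25 (c = (-5)² = 25)
-44*c + 37 = -44*25 + 37 = -1100 + 37 = -1063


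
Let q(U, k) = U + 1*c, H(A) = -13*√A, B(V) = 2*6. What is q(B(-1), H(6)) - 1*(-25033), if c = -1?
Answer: 25044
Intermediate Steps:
B(V) = 12
q(U, k) = -1 + U (q(U, k) = U + 1*(-1) = U - 1 = -1 + U)
q(B(-1), H(6)) - 1*(-25033) = (-1 + 12) - 1*(-25033) = 11 + 25033 = 25044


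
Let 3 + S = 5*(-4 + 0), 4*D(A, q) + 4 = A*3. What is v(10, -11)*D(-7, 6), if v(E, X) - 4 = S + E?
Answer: 225/4 ≈ 56.250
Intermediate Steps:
D(A, q) = -1 + 3*A/4 (D(A, q) = -1 + (A*3)/4 = -1 + (3*A)/4 = -1 + 3*A/4)
S = -23 (S = -3 + 5*(-4 + 0) = -3 + 5*(-4) = -3 - 20 = -23)
v(E, X) = -19 + E (v(E, X) = 4 + (-23 + E) = -19 + E)
v(10, -11)*D(-7, 6) = (-19 + 10)*(-1 + (3/4)*(-7)) = -9*(-1 - 21/4) = -9*(-25/4) = 225/4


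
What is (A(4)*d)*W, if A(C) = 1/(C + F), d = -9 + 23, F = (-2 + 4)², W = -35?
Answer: -245/4 ≈ -61.250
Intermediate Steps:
F = 4 (F = 2² = 4)
d = 14
A(C) = 1/(4 + C) (A(C) = 1/(C + 4) = 1/(4 + C))
(A(4)*d)*W = (14/(4 + 4))*(-35) = (14/8)*(-35) = ((⅛)*14)*(-35) = (7/4)*(-35) = -245/4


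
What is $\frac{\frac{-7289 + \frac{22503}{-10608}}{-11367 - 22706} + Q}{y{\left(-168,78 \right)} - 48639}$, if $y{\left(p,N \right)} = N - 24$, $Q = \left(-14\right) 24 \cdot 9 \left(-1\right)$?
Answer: $- \frac{28027979729}{450278783760} \approx -0.062246$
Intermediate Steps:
$Q = 3024$ ($Q = \left(-336\right) \left(-9\right) = 3024$)
$y{\left(p,N \right)} = -24 + N$ ($y{\left(p,N \right)} = N - 24 = -24 + N$)
$\frac{\frac{-7289 + \frac{22503}{-10608}}{-11367 - 22706} + Q}{y{\left(-168,78 \right)} - 48639} = \frac{\frac{-7289 + \frac{22503}{-10608}}{-11367 - 22706} + 3024}{\left(-24 + 78\right) - 48639} = \frac{\frac{-7289 + 22503 \left(- \frac{1}{10608}\right)}{-34073} + 3024}{54 - 48639} = \frac{\left(-7289 - \frac{577}{272}\right) \left(- \frac{1}{34073}\right) + 3024}{-48585} = \left(\left(- \frac{1983185}{272}\right) \left(- \frac{1}{34073}\right) + 3024\right) \left(- \frac{1}{48585}\right) = \left(\frac{1983185}{9267856} + 3024\right) \left(- \frac{1}{48585}\right) = \frac{28027979729}{9267856} \left(- \frac{1}{48585}\right) = - \frac{28027979729}{450278783760}$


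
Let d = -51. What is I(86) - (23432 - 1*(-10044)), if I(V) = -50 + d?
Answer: -33577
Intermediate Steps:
I(V) = -101 (I(V) = -50 - 51 = -101)
I(86) - (23432 - 1*(-10044)) = -101 - (23432 - 1*(-10044)) = -101 - (23432 + 10044) = -101 - 1*33476 = -101 - 33476 = -33577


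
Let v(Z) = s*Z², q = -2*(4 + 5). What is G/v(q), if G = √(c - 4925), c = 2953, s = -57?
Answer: -I*√493/9234 ≈ -0.0024045*I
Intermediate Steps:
q = -18 (q = -2*9 = -18)
v(Z) = -57*Z²
G = 2*I*√493 (G = √(2953 - 4925) = √(-1972) = 2*I*√493 ≈ 44.407*I)
G/v(q) = (2*I*√493)/((-57*(-18)²)) = (2*I*√493)/((-57*324)) = (2*I*√493)/(-18468) = (2*I*√493)*(-1/18468) = -I*√493/9234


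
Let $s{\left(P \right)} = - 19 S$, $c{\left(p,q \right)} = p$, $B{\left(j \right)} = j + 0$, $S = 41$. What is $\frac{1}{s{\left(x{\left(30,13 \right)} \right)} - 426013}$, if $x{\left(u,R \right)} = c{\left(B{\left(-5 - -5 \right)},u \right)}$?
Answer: $- \frac{1}{426792} \approx -2.3431 \cdot 10^{-6}$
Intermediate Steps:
$B{\left(j \right)} = j$
$x{\left(u,R \right)} = 0$ ($x{\left(u,R \right)} = -5 - -5 = -5 + 5 = 0$)
$s{\left(P \right)} = -779$ ($s{\left(P \right)} = \left(-19\right) 41 = -779$)
$\frac{1}{s{\left(x{\left(30,13 \right)} \right)} - 426013} = \frac{1}{-779 - 426013} = \frac{1}{-426792} = - \frac{1}{426792}$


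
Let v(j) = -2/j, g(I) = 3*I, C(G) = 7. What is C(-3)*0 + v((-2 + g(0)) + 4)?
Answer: -1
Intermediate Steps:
C(-3)*0 + v((-2 + g(0)) + 4) = 7*0 - 2/((-2 + 3*0) + 4) = 0 - 2/((-2 + 0) + 4) = 0 - 2/(-2 + 4) = 0 - 2/2 = 0 - 2*1/2 = 0 - 1 = -1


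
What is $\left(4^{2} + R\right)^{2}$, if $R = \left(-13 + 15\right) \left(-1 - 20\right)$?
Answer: $676$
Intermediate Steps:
$R = -42$ ($R = 2 \left(-21\right) = -42$)
$\left(4^{2} + R\right)^{2} = \left(4^{2} - 42\right)^{2} = \left(16 - 42\right)^{2} = \left(-26\right)^{2} = 676$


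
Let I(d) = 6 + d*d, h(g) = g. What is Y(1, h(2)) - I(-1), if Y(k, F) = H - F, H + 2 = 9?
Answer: -2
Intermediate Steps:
H = 7 (H = -2 + 9 = 7)
Y(k, F) = 7 - F
I(d) = 6 + d²
Y(1, h(2)) - I(-1) = (7 - 1*2) - (6 + (-1)²) = (7 - 2) - (6 + 1) = 5 - 1*7 = 5 - 7 = -2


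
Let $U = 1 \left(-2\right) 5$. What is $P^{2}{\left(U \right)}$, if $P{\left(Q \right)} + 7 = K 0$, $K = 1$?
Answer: $49$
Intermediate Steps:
$U = -10$ ($U = \left(-2\right) 5 = -10$)
$P{\left(Q \right)} = -7$ ($P{\left(Q \right)} = -7 + 1 \cdot 0 = -7 + 0 = -7$)
$P^{2}{\left(U \right)} = \left(-7\right)^{2} = 49$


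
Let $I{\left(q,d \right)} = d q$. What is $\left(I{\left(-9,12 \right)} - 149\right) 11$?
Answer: $-2827$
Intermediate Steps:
$\left(I{\left(-9,12 \right)} - 149\right) 11 = \left(12 \left(-9\right) - 149\right) 11 = \left(-108 - 149\right) 11 = \left(-257\right) 11 = -2827$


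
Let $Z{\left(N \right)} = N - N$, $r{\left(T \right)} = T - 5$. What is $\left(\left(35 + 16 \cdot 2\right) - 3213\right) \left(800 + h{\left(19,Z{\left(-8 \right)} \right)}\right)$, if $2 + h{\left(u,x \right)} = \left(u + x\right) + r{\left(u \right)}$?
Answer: $-2614326$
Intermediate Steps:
$r{\left(T \right)} = -5 + T$ ($r{\left(T \right)} = T - 5 = -5 + T$)
$Z{\left(N \right)} = 0$
$h{\left(u,x \right)} = -7 + x + 2 u$ ($h{\left(u,x \right)} = -2 + \left(\left(u + x\right) + \left(-5 + u\right)\right) = -2 + \left(-5 + x + 2 u\right) = -7 + x + 2 u$)
$\left(\left(35 + 16 \cdot 2\right) - 3213\right) \left(800 + h{\left(19,Z{\left(-8 \right)} \right)}\right) = \left(\left(35 + 16 \cdot 2\right) - 3213\right) \left(800 + \left(-7 + 0 + 2 \cdot 19\right)\right) = \left(\left(35 + 32\right) - 3213\right) \left(800 + \left(-7 + 0 + 38\right)\right) = \left(67 - 3213\right) \left(800 + 31\right) = \left(-3146\right) 831 = -2614326$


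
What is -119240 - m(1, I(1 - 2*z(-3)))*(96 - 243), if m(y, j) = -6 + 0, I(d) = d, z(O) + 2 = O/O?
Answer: -120122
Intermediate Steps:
z(O) = -1 (z(O) = -2 + O/O = -2 + 1 = -1)
m(y, j) = -6
-119240 - m(1, I(1 - 2*z(-3)))*(96 - 243) = -119240 - (-6)*(96 - 243) = -119240 - (-6)*(-147) = -119240 - 1*882 = -119240 - 882 = -120122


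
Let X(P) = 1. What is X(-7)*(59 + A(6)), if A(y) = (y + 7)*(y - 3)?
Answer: 98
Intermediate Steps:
A(y) = (-3 + y)*(7 + y) (A(y) = (7 + y)*(-3 + y) = (-3 + y)*(7 + y))
X(-7)*(59 + A(6)) = 1*(59 + (-21 + 6**2 + 4*6)) = 1*(59 + (-21 + 36 + 24)) = 1*(59 + 39) = 1*98 = 98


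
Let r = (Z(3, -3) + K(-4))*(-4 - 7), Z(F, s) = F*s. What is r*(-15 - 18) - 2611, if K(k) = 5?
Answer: -4063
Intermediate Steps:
r = 44 (r = (3*(-3) + 5)*(-4 - 7) = (-9 + 5)*(-11) = -4*(-11) = 44)
r*(-15 - 18) - 2611 = 44*(-15 - 18) - 2611 = 44*(-33) - 2611 = -1452 - 2611 = -4063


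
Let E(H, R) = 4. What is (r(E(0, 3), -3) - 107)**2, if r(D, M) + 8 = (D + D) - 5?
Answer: 12544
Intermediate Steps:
r(D, M) = -13 + 2*D (r(D, M) = -8 + ((D + D) - 5) = -8 + (2*D - 5) = -8 + (-5 + 2*D) = -13 + 2*D)
(r(E(0, 3), -3) - 107)**2 = ((-13 + 2*4) - 107)**2 = ((-13 + 8) - 107)**2 = (-5 - 107)**2 = (-112)**2 = 12544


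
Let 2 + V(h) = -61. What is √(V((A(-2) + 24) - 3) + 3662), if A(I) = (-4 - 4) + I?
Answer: √3599 ≈ 59.992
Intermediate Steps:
A(I) = -8 + I
V(h) = -63 (V(h) = -2 - 61 = -63)
√(V((A(-2) + 24) - 3) + 3662) = √(-63 + 3662) = √3599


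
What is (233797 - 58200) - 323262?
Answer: -147665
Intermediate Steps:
(233797 - 58200) - 323262 = 175597 - 323262 = -147665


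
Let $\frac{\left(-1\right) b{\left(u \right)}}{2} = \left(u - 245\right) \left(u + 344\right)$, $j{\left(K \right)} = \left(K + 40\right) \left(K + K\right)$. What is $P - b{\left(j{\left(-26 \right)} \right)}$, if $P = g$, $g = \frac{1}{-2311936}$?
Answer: $\frac{1727626543103}{2311936} \approx 7.4726 \cdot 10^{5}$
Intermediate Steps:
$g = - \frac{1}{2311936} \approx -4.3254 \cdot 10^{-7}$
$j{\left(K \right)} = 2 K \left(40 + K\right)$ ($j{\left(K \right)} = \left(40 + K\right) 2 K = 2 K \left(40 + K\right)$)
$P = - \frac{1}{2311936} \approx -4.3254 \cdot 10^{-7}$
$b{\left(u \right)} = - 2 \left(-245 + u\right) \left(344 + u\right)$ ($b{\left(u \right)} = - 2 \left(u - 245\right) \left(u + 344\right) = - 2 \left(-245 + u\right) \left(344 + u\right)$)
$P - b{\left(j{\left(-26 \right)} \right)} = - \frac{1}{2311936} - \left(168560 - 198 \cdot 2 \left(-26\right) \left(40 - 26\right) - 2 \left(2 \left(-26\right) \left(40 - 26\right)\right)^{2}\right) = - \frac{1}{2311936} - \left(168560 - 198 \cdot 2 \left(-26\right) 14 - 2 \left(2 \left(-26\right) 14\right)^{2}\right) = - \frac{1}{2311936} - \left(168560 - -144144 - 2 \left(-728\right)^{2}\right) = - \frac{1}{2311936} - \left(168560 + 144144 - 1059968\right) = - \frac{1}{2311936} - -747264 = - \frac{1}{2311936} + 747264 = \frac{1727626543103}{2311936}$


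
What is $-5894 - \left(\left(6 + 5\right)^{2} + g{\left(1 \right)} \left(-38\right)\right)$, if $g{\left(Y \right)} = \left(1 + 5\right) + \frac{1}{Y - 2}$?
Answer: $-5825$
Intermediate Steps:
$g{\left(Y \right)} = 6 + \frac{1}{-2 + Y}$
$-5894 - \left(\left(6 + 5\right)^{2} + g{\left(1 \right)} \left(-38\right)\right) = -5894 - \left(\left(6 + 5\right)^{2} + \frac{-11 + 6 \cdot 1}{-2 + 1} \left(-38\right)\right) = -5894 - \left(11^{2} + \frac{-11 + 6}{-1} \left(-38\right)\right) = -5894 - \left(121 + \left(-1\right) \left(-5\right) \left(-38\right)\right) = -5894 - \left(121 + 5 \left(-38\right)\right) = -5894 - \left(121 - 190\right) = -5894 - -69 = -5894 + 69 = -5825$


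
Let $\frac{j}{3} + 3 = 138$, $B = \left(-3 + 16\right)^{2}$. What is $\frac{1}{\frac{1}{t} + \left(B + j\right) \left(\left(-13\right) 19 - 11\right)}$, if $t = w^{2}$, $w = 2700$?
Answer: $- \frac{7290000}{1079590679999} \approx -6.7526 \cdot 10^{-6}$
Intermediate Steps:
$B = 169$ ($B = 13^{2} = 169$)
$j = 405$ ($j = -9 + 3 \cdot 138 = -9 + 414 = 405$)
$t = 7290000$ ($t = 2700^{2} = 7290000$)
$\frac{1}{\frac{1}{t} + \left(B + j\right) \left(\left(-13\right) 19 - 11\right)} = \frac{1}{\frac{1}{7290000} + \left(169 + 405\right) \left(\left(-13\right) 19 - 11\right)} = \frac{1}{\frac{1}{7290000} + 574 \left(-247 - 11\right)} = \frac{1}{\frac{1}{7290000} + 574 \left(-258\right)} = \frac{1}{\frac{1}{7290000} - 148092} = \frac{1}{- \frac{1079590679999}{7290000}} = - \frac{7290000}{1079590679999}$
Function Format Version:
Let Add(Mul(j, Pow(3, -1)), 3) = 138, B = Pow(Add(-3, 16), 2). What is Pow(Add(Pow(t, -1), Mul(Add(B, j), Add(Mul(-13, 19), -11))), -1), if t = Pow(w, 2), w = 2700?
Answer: Rational(-7290000, 1079590679999) ≈ -6.7526e-6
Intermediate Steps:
B = 169 (B = Pow(13, 2) = 169)
j = 405 (j = Add(-9, Mul(3, 138)) = Add(-9, 414) = 405)
t = 7290000 (t = Pow(2700, 2) = 7290000)
Pow(Add(Pow(t, -1), Mul(Add(B, j), Add(Mul(-13, 19), -11))), -1) = Pow(Add(Pow(7290000, -1), Mul(Add(169, 405), Add(Mul(-13, 19), -11))), -1) = Pow(Add(Rational(1, 7290000), Mul(574, Add(-247, -11))), -1) = Pow(Add(Rational(1, 7290000), Mul(574, -258)), -1) = Pow(Add(Rational(1, 7290000), -148092), -1) = Pow(Rational(-1079590679999, 7290000), -1) = Rational(-7290000, 1079590679999)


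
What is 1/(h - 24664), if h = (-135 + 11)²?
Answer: -1/9288 ≈ -0.00010767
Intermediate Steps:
h = 15376 (h = (-124)² = 15376)
1/(h - 24664) = 1/(15376 - 24664) = 1/(-9288) = -1/9288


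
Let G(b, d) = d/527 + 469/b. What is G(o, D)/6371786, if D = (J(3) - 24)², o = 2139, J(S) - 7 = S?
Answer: 21497/231697254318 ≈ 9.2781e-8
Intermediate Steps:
J(S) = 7 + S
D = 196 (D = ((7 + 3) - 24)² = (10 - 24)² = (-14)² = 196)
G(b, d) = 469/b + d/527 (G(b, d) = d*(1/527) + 469/b = d/527 + 469/b = 469/b + d/527)
G(o, D)/6371786 = (469/2139 + (1/527)*196)/6371786 = (469*(1/2139) + 196/527)*(1/6371786) = (469/2139 + 196/527)*(1/6371786) = (21497/36363)*(1/6371786) = 21497/231697254318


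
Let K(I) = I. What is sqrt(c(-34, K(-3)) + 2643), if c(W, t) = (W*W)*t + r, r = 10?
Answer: I*sqrt(815) ≈ 28.548*I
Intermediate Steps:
c(W, t) = 10 + t*W**2 (c(W, t) = (W*W)*t + 10 = W**2*t + 10 = t*W**2 + 10 = 10 + t*W**2)
sqrt(c(-34, K(-3)) + 2643) = sqrt((10 - 3*(-34)**2) + 2643) = sqrt((10 - 3*1156) + 2643) = sqrt((10 - 3468) + 2643) = sqrt(-3458 + 2643) = sqrt(-815) = I*sqrt(815)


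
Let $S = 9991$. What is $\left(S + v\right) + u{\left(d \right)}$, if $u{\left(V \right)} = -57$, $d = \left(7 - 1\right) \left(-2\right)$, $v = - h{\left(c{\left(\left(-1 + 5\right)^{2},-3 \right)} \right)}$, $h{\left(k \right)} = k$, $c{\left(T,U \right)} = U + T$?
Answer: $9921$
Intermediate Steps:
$c{\left(T,U \right)} = T + U$
$v = -13$ ($v = - (\left(-1 + 5\right)^{2} - 3) = - (4^{2} - 3) = - (16 - 3) = \left(-1\right) 13 = -13$)
$d = -12$ ($d = 6 \left(-2\right) = -12$)
$\left(S + v\right) + u{\left(d \right)} = \left(9991 - 13\right) - 57 = 9978 - 57 = 9921$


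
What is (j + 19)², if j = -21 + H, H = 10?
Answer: 64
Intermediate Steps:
j = -11 (j = -21 + 10 = -11)
(j + 19)² = (-11 + 19)² = 8² = 64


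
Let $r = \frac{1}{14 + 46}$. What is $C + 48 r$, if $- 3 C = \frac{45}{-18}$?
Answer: $\frac{49}{30} \approx 1.6333$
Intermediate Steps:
$C = \frac{5}{6}$ ($C = - \frac{45 \frac{1}{-18}}{3} = - \frac{45 \left(- \frac{1}{18}\right)}{3} = \left(- \frac{1}{3}\right) \left(- \frac{5}{2}\right) = \frac{5}{6} \approx 0.83333$)
$r = \frac{1}{60} \approx 0.016667$
$C + 48 r = \frac{5}{6} + 48 \cdot \frac{1}{60} = \frac{5}{6} + \frac{4}{5} = \frac{49}{30}$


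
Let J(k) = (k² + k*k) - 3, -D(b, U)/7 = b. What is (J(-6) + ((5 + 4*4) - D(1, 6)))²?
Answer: 9409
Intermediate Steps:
D(b, U) = -7*b
J(k) = -3 + 2*k² (J(k) = (k² + k²) - 3 = 2*k² - 3 = -3 + 2*k²)
(J(-6) + ((5 + 4*4) - D(1, 6)))² = ((-3 + 2*(-6)²) + ((5 + 4*4) - (-7)))² = ((-3 + 2*36) + ((5 + 16) - 1*(-7)))² = ((-3 + 72) + (21 + 7))² = (69 + 28)² = 97² = 9409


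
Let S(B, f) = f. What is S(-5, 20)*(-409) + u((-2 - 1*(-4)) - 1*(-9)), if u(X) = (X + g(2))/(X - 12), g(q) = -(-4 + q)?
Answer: -8193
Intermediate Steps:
g(q) = 4 - q
u(X) = (2 + X)/(-12 + X) (u(X) = (X + (4 - 1*2))/(X - 12) = (X + (4 - 2))/(-12 + X) = (X + 2)/(-12 + X) = (2 + X)/(-12 + X))
S(-5, 20)*(-409) + u((-2 - 1*(-4)) - 1*(-9)) = 20*(-409) + (2 + ((-2 - 1*(-4)) - 1*(-9)))/(-12 + ((-2 - 1*(-4)) - 1*(-9))) = -8180 + (2 + ((-2 + 4) + 9))/(-12 + ((-2 + 4) + 9)) = -8180 + (2 + (2 + 9))/(-12 + (2 + 9)) = -8180 + (2 + 11)/(-12 + 11) = -8180 + 13/(-1) = -8180 - 1*13 = -8180 - 13 = -8193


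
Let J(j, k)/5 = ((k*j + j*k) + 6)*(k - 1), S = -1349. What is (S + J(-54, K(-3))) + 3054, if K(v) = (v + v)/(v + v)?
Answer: 1705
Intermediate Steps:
K(v) = 1 (K(v) = (2*v)/((2*v)) = (2*v)*(1/(2*v)) = 1)
J(j, k) = 5*(-1 + k)*(6 + 2*j*k) (J(j, k) = 5*(((k*j + j*k) + 6)*(k - 1)) = 5*(((j*k + j*k) + 6)*(-1 + k)) = 5*((2*j*k + 6)*(-1 + k)) = 5*((6 + 2*j*k)*(-1 + k)) = 5*((-1 + k)*(6 + 2*j*k)) = 5*(-1 + k)*(6 + 2*j*k))
(S + J(-54, K(-3))) + 3054 = (-1349 + (-30 + 30*1 - 10*(-54)*1 + 10*(-54)*1**2)) + 3054 = (-1349 + (-30 + 30 + 540 + 10*(-54)*1)) + 3054 = (-1349 + (-30 + 30 + 540 - 540)) + 3054 = (-1349 + 0) + 3054 = -1349 + 3054 = 1705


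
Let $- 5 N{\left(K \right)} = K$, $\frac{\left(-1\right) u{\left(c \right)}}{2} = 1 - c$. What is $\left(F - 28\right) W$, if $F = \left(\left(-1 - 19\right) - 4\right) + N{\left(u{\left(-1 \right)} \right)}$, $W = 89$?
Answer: $- \frac{22784}{5} \approx -4556.8$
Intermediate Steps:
$u{\left(c \right)} = -2 + 2 c$ ($u{\left(c \right)} = - 2 \left(1 - c\right) = -2 + 2 c$)
$N{\left(K \right)} = - \frac{K}{5}$
$F = - \frac{116}{5}$ ($F = \left(\left(-1 - 19\right) - 4\right) - \frac{-2 + 2 \left(-1\right)}{5} = \left(-20 - 4\right) - \frac{-2 - 2}{5} = -24 - - \frac{4}{5} = -24 + \frac{4}{5} = - \frac{116}{5} \approx -23.2$)
$\left(F - 28\right) W = \left(- \frac{116}{5} - 28\right) 89 = \left(- \frac{256}{5}\right) 89 = - \frac{22784}{5}$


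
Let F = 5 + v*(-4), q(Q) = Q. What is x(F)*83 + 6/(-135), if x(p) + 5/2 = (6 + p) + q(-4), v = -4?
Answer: 153131/90 ≈ 1701.5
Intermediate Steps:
F = 21 (F = 5 - 4*(-4) = 5 + 16 = 21)
x(p) = -½ + p (x(p) = -5/2 + ((6 + p) - 4) = -5/2 + (2 + p) = -½ + p)
x(F)*83 + 6/(-135) = (-½ + 21)*83 + 6/(-135) = (41/2)*83 + 6*(-1/135) = 3403/2 - 2/45 = 153131/90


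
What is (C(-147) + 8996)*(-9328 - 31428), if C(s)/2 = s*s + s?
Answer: -2116051520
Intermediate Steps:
C(s) = 2*s + 2*s**2 (C(s) = 2*(s*s + s) = 2*(s**2 + s) = 2*(s + s**2) = 2*s + 2*s**2)
(C(-147) + 8996)*(-9328 - 31428) = (2*(-147)*(1 - 147) + 8996)*(-9328 - 31428) = (2*(-147)*(-146) + 8996)*(-40756) = (42924 + 8996)*(-40756) = 51920*(-40756) = -2116051520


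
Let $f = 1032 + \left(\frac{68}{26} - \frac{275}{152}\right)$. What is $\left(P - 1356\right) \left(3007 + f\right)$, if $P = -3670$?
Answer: $- \frac{20060417041}{988} \approx -2.0304 \cdot 10^{7}$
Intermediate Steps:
$f = \frac{2040825}{1976}$ ($f = 1032 + \left(68 \cdot \frac{1}{26} - \frac{275}{152}\right) = 1032 + \left(\frac{34}{13} - \frac{275}{152}\right) = 1032 + \frac{1593}{1976} = \frac{2040825}{1976} \approx 1032.8$)
$\left(P - 1356\right) \left(3007 + f\right) = \left(-3670 - 1356\right) \left(3007 + \frac{2040825}{1976}\right) = \left(-5026\right) \frac{7982657}{1976} = - \frac{20060417041}{988}$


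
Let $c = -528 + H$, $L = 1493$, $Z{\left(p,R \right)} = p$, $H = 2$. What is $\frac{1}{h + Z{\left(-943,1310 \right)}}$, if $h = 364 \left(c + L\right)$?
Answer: $\frac{1}{351045} \approx 2.8486 \cdot 10^{-6}$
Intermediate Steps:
$c = -526$ ($c = -528 + 2 = -526$)
$h = 351988$ ($h = 364 \left(-526 + 1493\right) = 364 \cdot 967 = 351988$)
$\frac{1}{h + Z{\left(-943,1310 \right)}} = \frac{1}{351988 - 943} = \frac{1}{351045}$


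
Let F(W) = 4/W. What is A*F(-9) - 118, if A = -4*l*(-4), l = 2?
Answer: -1190/9 ≈ -132.22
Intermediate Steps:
A = 32 (A = -4*2*(-4) = -8*(-4) = 32)
A*F(-9) - 118 = 32*(4/(-9)) - 118 = 32*(4*(-⅑)) - 118 = 32*(-4/9) - 118 = -128/9 - 118 = -1190/9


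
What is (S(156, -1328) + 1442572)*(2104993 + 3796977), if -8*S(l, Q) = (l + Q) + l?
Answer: 8514766217030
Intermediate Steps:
S(l, Q) = -l/4 - Q/8 (S(l, Q) = -((l + Q) + l)/8 = -((Q + l) + l)/8 = -(Q + 2*l)/8 = -l/4 - Q/8)
(S(156, -1328) + 1442572)*(2104993 + 3796977) = ((-1/4*156 - 1/8*(-1328)) + 1442572)*(2104993 + 3796977) = ((-39 + 166) + 1442572)*5901970 = (127 + 1442572)*5901970 = 1442699*5901970 = 8514766217030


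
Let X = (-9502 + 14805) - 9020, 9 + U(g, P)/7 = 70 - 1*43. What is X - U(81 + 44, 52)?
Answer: -3843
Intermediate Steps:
U(g, P) = 126 (U(g, P) = -63 + 7*(70 - 1*43) = -63 + 7*(70 - 43) = -63 + 7*27 = -63 + 189 = 126)
X = -3717 (X = 5303 - 9020 = -3717)
X - U(81 + 44, 52) = -3717 - 1*126 = -3717 - 126 = -3843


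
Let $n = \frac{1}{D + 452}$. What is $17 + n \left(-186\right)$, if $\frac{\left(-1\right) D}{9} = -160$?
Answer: $\frac{15989}{946} \approx 16.902$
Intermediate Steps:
$D = 1440$ ($D = \left(-9\right) \left(-160\right) = 1440$)
$n = \frac{1}{1892}$ ($n = \frac{1}{1440 + 452} = \frac{1}{1892} \approx 0.00052854$)
$17 + n \left(-186\right) = 17 + \frac{1}{1892} \left(-186\right) = 17 - \frac{93}{946} = \frac{15989}{946}$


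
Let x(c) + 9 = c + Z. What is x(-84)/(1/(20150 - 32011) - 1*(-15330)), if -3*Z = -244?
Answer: -415135/545487387 ≈ -0.00076103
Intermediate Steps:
Z = 244/3 (Z = -1/3*(-244) = 244/3 ≈ 81.333)
x(c) = 217/3 + c (x(c) = -9 + (c + 244/3) = -9 + (244/3 + c) = 217/3 + c)
x(-84)/(1/(20150 - 32011) - 1*(-15330)) = (217/3 - 84)/(1/(20150 - 32011) - 1*(-15330)) = -35/(3*(1/(-11861) + 15330)) = -35/(3*(-1/11861 + 15330)) = -35/(3*181829129/11861) = -35/3*11861/181829129 = -415135/545487387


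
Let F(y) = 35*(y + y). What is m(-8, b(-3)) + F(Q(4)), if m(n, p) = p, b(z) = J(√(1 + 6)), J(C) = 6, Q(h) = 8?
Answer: 566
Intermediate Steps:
b(z) = 6
F(y) = 70*y (F(y) = 35*(2*y) = 70*y)
m(-8, b(-3)) + F(Q(4)) = 6 + 70*8 = 6 + 560 = 566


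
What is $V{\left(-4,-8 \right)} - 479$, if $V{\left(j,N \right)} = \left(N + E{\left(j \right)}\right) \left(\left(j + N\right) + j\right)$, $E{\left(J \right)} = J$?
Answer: $-287$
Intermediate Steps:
$V{\left(j,N \right)} = \left(N + j\right) \left(N + 2 j\right)$ ($V{\left(j,N \right)} = \left(N + j\right) \left(\left(j + N\right) + j\right) = \left(N + j\right) \left(\left(N + j\right) + j\right) = \left(N + j\right) \left(N + 2 j\right)$)
$V{\left(-4,-8 \right)} - 479 = \left(\left(-8\right)^{2} + 2 \left(-4\right)^{2} + 3 \left(-8\right) \left(-4\right)\right) - 479 = \left(64 + 2 \cdot 16 + 96\right) - 479 = \left(64 + 32 + 96\right) - 479 = 192 - 479 = -287$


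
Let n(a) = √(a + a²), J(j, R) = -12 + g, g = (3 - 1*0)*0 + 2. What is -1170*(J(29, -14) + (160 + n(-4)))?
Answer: -175500 - 2340*√3 ≈ -1.7955e+5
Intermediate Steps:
g = 2 (g = (3 + 0)*0 + 2 = 3*0 + 2 = 0 + 2 = 2)
J(j, R) = -10 (J(j, R) = -12 + 2 = -10)
-1170*(J(29, -14) + (160 + n(-4))) = -1170*(-10 + (160 + √(-4*(1 - 4)))) = -1170*(-10 + (160 + √(-4*(-3)))) = -1170*(-10 + (160 + √12)) = -1170*(-10 + (160 + 2*√3)) = -1170*(150 + 2*√3) = -175500 - 2340*√3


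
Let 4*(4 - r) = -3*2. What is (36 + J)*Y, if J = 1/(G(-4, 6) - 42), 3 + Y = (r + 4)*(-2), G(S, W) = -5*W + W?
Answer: -2375/3 ≈ -791.67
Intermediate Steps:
r = 11/2 (r = 4 - (-3)*2/4 = 4 - 1/4*(-6) = 4 + 3/2 = 11/2 ≈ 5.5000)
G(S, W) = -4*W
Y = -22 (Y = -3 + (11/2 + 4)*(-2) = -3 + (19/2)*(-2) = -3 - 19 = -22)
J = -1/66 (J = 1/(-4*6 - 42) = 1/(-24 - 42) = 1/(-66) = -1/66 ≈ -0.015152)
(36 + J)*Y = (36 - 1/66)*(-22) = (2375/66)*(-22) = -2375/3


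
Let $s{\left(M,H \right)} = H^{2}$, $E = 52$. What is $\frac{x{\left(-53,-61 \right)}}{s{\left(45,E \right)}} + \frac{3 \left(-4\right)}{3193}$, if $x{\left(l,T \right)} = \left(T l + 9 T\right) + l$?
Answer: $\frac{8368335}{8633872} \approx 0.96924$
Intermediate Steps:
$x{\left(l,T \right)} = l + 9 T + T l$ ($x{\left(l,T \right)} = \left(9 T + T l\right) + l = l + 9 T + T l$)
$\frac{x{\left(-53,-61 \right)}}{s{\left(45,E \right)}} + \frac{3 \left(-4\right)}{3193} = \frac{-53 + 9 \left(-61\right) - -3233}{52^{2}} + \frac{3 \left(-4\right)}{3193} = \frac{-53 - 549 + 3233}{2704} - \frac{12}{3193} = 2631 \cdot \frac{1}{2704} - \frac{12}{3193} = \frac{2631}{2704} - \frac{12}{3193} = \frac{8368335}{8633872}$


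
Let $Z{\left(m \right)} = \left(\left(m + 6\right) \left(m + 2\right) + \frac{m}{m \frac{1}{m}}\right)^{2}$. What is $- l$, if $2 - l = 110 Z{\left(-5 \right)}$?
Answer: $7038$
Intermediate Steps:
$Z{\left(m \right)} = \left(m + \left(2 + m\right) \left(6 + m\right)\right)^{2}$ ($Z{\left(m \right)} = \left(\left(6 + m\right) \left(2 + m\right) + \frac{m}{1}\right)^{2} = \left(\left(2 + m\right) \left(6 + m\right) + m 1\right)^{2} = \left(\left(2 + m\right) \left(6 + m\right) + m\right)^{2} = \left(m + \left(2 + m\right) \left(6 + m\right)\right)^{2}$)
$l = -7038$ ($l = 2 - 110 \left(12 + \left(-5\right)^{2} + 9 \left(-5\right)\right)^{2} = 2 - 110 \left(12 + 25 - 45\right)^{2} = 2 - 110 \left(-8\right)^{2} = 2 - 110 \cdot 64 = 2 - 7040 = -7038$)
$- l = \left(-1\right) \left(-7038\right) = 7038$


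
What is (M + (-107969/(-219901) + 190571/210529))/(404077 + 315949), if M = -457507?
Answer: -1925497081515621/3030362797896214 ≈ -0.63540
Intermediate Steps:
(M + (-107969/(-219901) + 190571/210529))/(404077 + 315949) = (-457507 + (-107969/(-219901) + 190571/210529))/(404077 + 315949) = (-457507 + (-107969*(-1/219901) + 190571*(1/210529)))/720026 = (-457507 + (107969/219901 + 190571/210529))*(1/720026) = (-457507 + 5876123552/4208685239)*(1/720026) = -1925497081515621/4208685239*1/720026 = -1925497081515621/3030362797896214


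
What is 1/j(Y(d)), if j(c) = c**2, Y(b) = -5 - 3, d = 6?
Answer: 1/64 ≈ 0.015625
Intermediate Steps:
Y(b) = -8
1/j(Y(d)) = 1/((-8)**2) = 1/64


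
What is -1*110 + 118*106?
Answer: 12398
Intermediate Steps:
-1*110 + 118*106 = -110 + 12508 = 12398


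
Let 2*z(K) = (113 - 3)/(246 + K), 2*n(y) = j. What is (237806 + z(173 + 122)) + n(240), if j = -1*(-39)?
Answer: 257327301/1082 ≈ 2.3783e+5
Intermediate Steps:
j = 39
n(y) = 39/2 (n(y) = (½)*39 = 39/2)
z(K) = 55/(246 + K) (z(K) = ((113 - 3)/(246 + K))/2 = (110/(246 + K))/2 = 55/(246 + K))
(237806 + z(173 + 122)) + n(240) = (237806 + 55/(246 + (173 + 122))) + 39/2 = (237806 + 55/(246 + 295)) + 39/2 = (237806 + 55/541) + 39/2 = 128653101/541 + 39/2 = 257327301/1082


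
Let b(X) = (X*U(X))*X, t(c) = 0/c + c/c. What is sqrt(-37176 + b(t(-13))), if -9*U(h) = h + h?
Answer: I*sqrt(334586)/3 ≈ 192.81*I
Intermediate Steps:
U(h) = -2*h/9 (U(h) = -(h + h)/9 = -2*h/9)
t(c) = 1 (t(c) = 0 + 1 = 1)
b(X) = -2*X**3/9 (b(X) = (X*(-2*X/9))*X = (-2*X**2/9)*X = -2*X**3/9)
sqrt(-37176 + b(t(-13))) = sqrt(-37176 - 2/9*1**3) = sqrt(-37176 - 2/9*1) = sqrt(-37176 - 2/9) = sqrt(-334586/9) = I*sqrt(334586)/3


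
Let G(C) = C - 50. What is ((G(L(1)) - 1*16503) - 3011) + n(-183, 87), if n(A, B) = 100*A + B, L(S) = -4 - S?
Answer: -37782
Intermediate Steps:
G(C) = -50 + C
n(A, B) = B + 100*A
((G(L(1)) - 1*16503) - 3011) + n(-183, 87) = (((-50 + (-4 - 1*1)) - 1*16503) - 3011) + (87 + 100*(-183)) = (((-50 + (-4 - 1)) - 16503) - 3011) + (87 - 18300) = (((-50 - 5) - 16503) - 3011) - 18213 = ((-55 - 16503) - 3011) - 18213 = (-16558 - 3011) - 18213 = -19569 - 18213 = -37782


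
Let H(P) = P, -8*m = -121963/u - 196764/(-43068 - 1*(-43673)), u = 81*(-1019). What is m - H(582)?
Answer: -216335542139/399488760 ≈ -541.53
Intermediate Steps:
u = -82539
m = 16166916181/399488760 (m = -(-121963/(-82539) - 196764/(-43068 - 1*(-43673)))/8 = -(-121963*(-1/82539) - 196764/(-43068 + 43673))/8 = -(121963/82539 - 196764/605)/8 = -⅛*(-16166916181/49936095) = 16166916181/399488760 ≈ 40.469)
m - H(582) = 16166916181/399488760 - 1*582 = 16166916181/399488760 - 582 = -216335542139/399488760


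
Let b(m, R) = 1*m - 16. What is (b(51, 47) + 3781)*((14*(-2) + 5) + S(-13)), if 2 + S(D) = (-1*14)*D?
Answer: 599112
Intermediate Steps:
b(m, R) = -16 + m (b(m, R) = m - 16 = -16 + m)
S(D) = -2 - 14*D (S(D) = -2 + (-1*14)*D = -2 - 14*D)
(b(51, 47) + 3781)*((14*(-2) + 5) + S(-13)) = ((-16 + 51) + 3781)*((14*(-2) + 5) + (-2 - 14*(-13))) = (35 + 3781)*((-28 + 5) + (-2 + 182)) = 3816*(-23 + 180) = 3816*157 = 599112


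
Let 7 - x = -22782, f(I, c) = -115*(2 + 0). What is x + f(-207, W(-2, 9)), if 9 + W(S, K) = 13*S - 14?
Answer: 22559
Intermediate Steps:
W(S, K) = -23 + 13*S (W(S, K) = -9 + (13*S - 14) = -9 + (-14 + 13*S) = -23 + 13*S)
f(I, c) = -230 (f(I, c) = -115*2 = -230)
x = 22789 (x = 7 - 1*(-22782) = 7 + 22782 = 22789)
x + f(-207, W(-2, 9)) = 22789 - 230 = 22559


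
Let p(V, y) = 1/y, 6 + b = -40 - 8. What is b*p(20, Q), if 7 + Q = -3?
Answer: 27/5 ≈ 5.4000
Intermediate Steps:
Q = -10 (Q = -7 - 3 = -10)
b = -54 (b = -6 + (-40 - 8) = -6 - 48 = -54)
b*p(20, Q) = -54/(-10) = -54*(-⅒) = 27/5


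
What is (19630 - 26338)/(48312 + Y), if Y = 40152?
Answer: -559/7372 ≈ -0.075827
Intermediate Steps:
(19630 - 26338)/(48312 + Y) = (19630 - 26338)/(48312 + 40152) = -6708/88464 = -6708*1/88464 = -559/7372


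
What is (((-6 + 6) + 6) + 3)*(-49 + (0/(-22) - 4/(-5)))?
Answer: -2169/5 ≈ -433.80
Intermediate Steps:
(((-6 + 6) + 6) + 3)*(-49 + (0/(-22) - 4/(-5))) = ((0 + 6) + 3)*(-49 + (0*(-1/22) - 4*(-⅕))) = (6 + 3)*(-49 + (0 + ⅘)) = 9*(-49 + ⅘) = 9*(-241/5) = -2169/5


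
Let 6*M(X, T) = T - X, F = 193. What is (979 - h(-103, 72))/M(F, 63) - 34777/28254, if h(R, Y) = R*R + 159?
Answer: 63651901/141270 ≈ 450.57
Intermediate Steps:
h(R, Y) = 159 + R² (h(R, Y) = R² + 159 = 159 + R²)
M(X, T) = -X/6 + T/6 (M(X, T) = (T - X)/6 = -X/6 + T/6)
(979 - h(-103, 72))/M(F, 63) - 34777/28254 = (979 - (159 + (-103)²))/(-⅙*193 + (⅙)*63) - 34777/28254 = (979 - (159 + 10609))/(-193/6 + 21/2) - 34777*1/28254 = (979 - 1*10768)/(-65/3) - 34777/28254 = (979 - 10768)*(-3/65) - 34777/28254 = -9789*(-3/65) - 34777/28254 = 2259/5 - 34777/28254 = 63651901/141270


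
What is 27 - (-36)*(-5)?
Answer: -153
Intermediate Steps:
27 - (-36)*(-5) = 27 - 36*5 = 27 - 180 = -153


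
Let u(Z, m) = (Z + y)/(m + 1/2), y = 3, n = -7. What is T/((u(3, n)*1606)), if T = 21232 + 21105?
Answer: -550381/19272 ≈ -28.559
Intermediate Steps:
u(Z, m) = (3 + Z)/(½ + m) (u(Z, m) = (Z + 3)/(m + 1/2) = (3 + Z)/(m + ½) = (3 + Z)/(½ + m))
T = 42337
T/((u(3, n)*1606)) = 42337/(((2*(3 + 3)/(1 + 2*(-7)))*1606)) = 42337/(((2*6/(1 - 14))*1606)) = 42337/(((2*6/(-13))*1606)) = 42337/(((2*(-1/13)*6)*1606)) = 42337/((-12/13*1606)) = 42337/(-19272/13) = 42337*(-13/19272) = -550381/19272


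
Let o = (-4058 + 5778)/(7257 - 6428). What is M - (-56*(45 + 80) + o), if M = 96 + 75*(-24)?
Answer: 4388664/829 ≈ 5293.9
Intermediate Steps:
o = 1720/829 ≈ 2.0748
M = -1704 (M = 96 - 1800 = -1704)
M - (-56*(45 + 80) + o) = -1704 - (-56*(45 + 80) + 1720/829) = -1704 - (-56*125 + 1720/829) = -1704 - (-7000 + 1720/829) = -1704 - 1*(-5801280/829) = -1704 + 5801280/829 = 4388664/829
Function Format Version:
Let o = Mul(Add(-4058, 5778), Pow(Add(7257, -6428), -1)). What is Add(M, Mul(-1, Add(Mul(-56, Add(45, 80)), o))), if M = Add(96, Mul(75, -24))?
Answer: Rational(4388664, 829) ≈ 5293.9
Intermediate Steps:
o = Rational(1720, 829) (o = Mul(1720, Pow(829, -1)) = Mul(1720, Rational(1, 829)) = Rational(1720, 829) ≈ 2.0748)
M = -1704 (M = Add(96, -1800) = -1704)
Add(M, Mul(-1, Add(Mul(-56, Add(45, 80)), o))) = Add(-1704, Mul(-1, Add(Mul(-56, Add(45, 80)), Rational(1720, 829)))) = Add(-1704, Mul(-1, Add(Mul(-56, 125), Rational(1720, 829)))) = Add(-1704, Mul(-1, Add(-7000, Rational(1720, 829)))) = Add(-1704, Mul(-1, Rational(-5801280, 829))) = Add(-1704, Rational(5801280, 829)) = Rational(4388664, 829)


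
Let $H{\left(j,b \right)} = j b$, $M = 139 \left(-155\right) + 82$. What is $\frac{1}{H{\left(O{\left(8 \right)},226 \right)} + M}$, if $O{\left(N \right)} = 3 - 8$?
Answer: $- \frac{1}{22593} \approx -4.4262 \cdot 10^{-5}$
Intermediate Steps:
$O{\left(N \right)} = -5$ ($O{\left(N \right)} = 3 - 8 = -5$)
$M = -21463$ ($M = -21545 + 82 = -21463$)
$H{\left(j,b \right)} = b j$
$\frac{1}{H{\left(O{\left(8 \right)},226 \right)} + M} = \frac{1}{226 \left(-5\right) - 21463} = \frac{1}{-1130 - 21463} = \frac{1}{-22593} = - \frac{1}{22593}$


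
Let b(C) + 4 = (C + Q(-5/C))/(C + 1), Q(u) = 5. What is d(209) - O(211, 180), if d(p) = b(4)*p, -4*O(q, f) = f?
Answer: -2074/5 ≈ -414.80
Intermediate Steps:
O(q, f) = -f/4
b(C) = -4 + (5 + C)/(1 + C) (b(C) = -4 + (C + 5)/(C + 1) = -4 + (5 + C)/(1 + C))
d(p) = -11*p/5 (d(p) = ((1 - 3*4)/(1 + 4))*p = ((1 - 12)/5)*p = ((⅕)*(-11))*p = -11*p/5)
d(209) - O(211, 180) = -11/5*209 - (-1)*180/4 = -2299/5 - 1*(-45) = -2299/5 + 45 = -2074/5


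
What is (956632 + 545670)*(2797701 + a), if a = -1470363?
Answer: 1994062532076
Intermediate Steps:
(956632 + 545670)*(2797701 + a) = (956632 + 545670)*(2797701 - 1470363) = 1502302*1327338 = 1994062532076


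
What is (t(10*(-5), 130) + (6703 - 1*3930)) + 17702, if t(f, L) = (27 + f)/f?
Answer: 1023773/50 ≈ 20475.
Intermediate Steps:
t(f, L) = (27 + f)/f
(t(10*(-5), 130) + (6703 - 1*3930)) + 17702 = ((27 + 10*(-5))/((10*(-5))) + (6703 - 1*3930)) + 17702 = ((27 - 50)/(-50) + (6703 - 3930)) + 17702 = (-1/50*(-23) + 2773) + 17702 = (23/50 + 2773) + 17702 = 138673/50 + 17702 = 1023773/50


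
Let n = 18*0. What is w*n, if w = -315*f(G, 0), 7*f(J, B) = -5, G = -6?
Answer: 0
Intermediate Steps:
f(J, B) = -5/7 (f(J, B) = (1/7)*(-5) = -5/7)
w = 225 (w = -315*(-5/7) = 225)
n = 0
w*n = 225*0 = 0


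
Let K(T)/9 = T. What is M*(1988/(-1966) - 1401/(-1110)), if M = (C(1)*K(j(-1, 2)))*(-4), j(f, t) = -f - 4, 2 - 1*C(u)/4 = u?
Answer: 19716696/181855 ≈ 108.42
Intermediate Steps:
C(u) = 8 - 4*u
j(f, t) = -4 - f
K(T) = 9*T
M = 432 (M = ((8 - 4*1)*(9*(-4 - 1*(-1))))*(-4) = ((8 - 4)*(9*(-4 + 1)))*(-4) = (4*(9*(-3)))*(-4) = (4*(-27))*(-4) = -108*(-4) = 432)
M*(1988/(-1966) - 1401/(-1110)) = 432*(1988/(-1966) - 1401/(-1110)) = 432*(1988*(-1/1966) - 1401*(-1/1110)) = 432*(-994/983 + 467/370) = 432*(91281/363710) = 19716696/181855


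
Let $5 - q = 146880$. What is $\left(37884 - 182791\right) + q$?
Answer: $-291782$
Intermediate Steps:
$q = -146875$ ($q = 5 - 146880 = -146875$)
$\left(37884 - 182791\right) + q = \left(37884 - 182791\right) - 146875 = -144907 - 146875 = -291782$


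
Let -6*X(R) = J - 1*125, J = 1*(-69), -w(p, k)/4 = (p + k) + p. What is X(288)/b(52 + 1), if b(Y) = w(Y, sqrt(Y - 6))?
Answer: -5141/67134 + 97*sqrt(47)/134268 ≈ -0.071625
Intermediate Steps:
w(p, k) = -8*p - 4*k (w(p, k) = -4*((p + k) + p) = -4*((k + p) + p) = -4*(k + 2*p) = -8*p - 4*k)
J = -69
b(Y) = -8*Y - 4*sqrt(-6 + Y) (b(Y) = -8*Y - 4*sqrt(Y - 6) = -8*Y - 4*sqrt(-6 + Y))
X(R) = 97/3 (X(R) = -(-69 - 1*125)/6 = -(-69 - 125)/6 = -1/6*(-194) = 97/3)
X(288)/b(52 + 1) = 97/(3*(-8*(52 + 1) - 4*sqrt(-6 + (52 + 1)))) = 97/(3*(-8*53 - 4*sqrt(-6 + 53))) = 97/(3*(-424 - 4*sqrt(47)))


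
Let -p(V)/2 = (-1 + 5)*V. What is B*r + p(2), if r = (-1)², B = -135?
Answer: -151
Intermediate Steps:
r = 1
p(V) = -8*V (p(V) = -2*(-1 + 5)*V = -8*V)
B*r + p(2) = -135*1 - 8*2 = -135 - 16 = -151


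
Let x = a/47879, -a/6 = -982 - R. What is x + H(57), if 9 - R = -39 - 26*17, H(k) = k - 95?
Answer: -1810570/47879 ≈ -37.816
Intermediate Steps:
H(k) = -95 + k
R = 490 (R = 9 - (-39 - 26*17) = 9 - (-39 - 442) = 9 - 1*(-481) = 9 + 481 = 490)
a = 8832 (a = -6*(-982 - 1*490) = -6*(-982 - 490) = -6*(-1472) = 8832)
x = 8832/47879 ≈ 0.18446
x + H(57) = 8832/47879 + (-95 + 57) = 8832/47879 - 38 = -1810570/47879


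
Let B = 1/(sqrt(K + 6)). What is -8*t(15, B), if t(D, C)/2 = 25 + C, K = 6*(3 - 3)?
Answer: -400 - 8*sqrt(6)/3 ≈ -406.53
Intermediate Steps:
K = 0 (K = 6*0 = 0)
B = sqrt(6)/6 (B = 1/(sqrt(0 + 6)) = 1/(sqrt(6)) = sqrt(6)/6 ≈ 0.40825)
t(D, C) = 50 + 2*C (t(D, C) = 2*(25 + C) = 50 + 2*C)
-8*t(15, B) = -8*(50 + 2*(sqrt(6)/6)) = -8*(50 + sqrt(6)/3) = -400 - 8*sqrt(6)/3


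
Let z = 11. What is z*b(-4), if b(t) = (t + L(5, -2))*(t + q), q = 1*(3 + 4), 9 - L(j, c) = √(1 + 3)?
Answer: 99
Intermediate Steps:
L(j, c) = 7 (L(j, c) = 9 - √(1 + 3) = 9 - √4 = 9 - 1*2 = 9 - 2 = 7)
q = 7 (q = 1*7 = 7)
b(t) = (7 + t)² (b(t) = (t + 7)*(t + 7) = (7 + t)*(7 + t) = (7 + t)²)
z*b(-4) = 11*(49 + (-4)² + 14*(-4)) = 11*(49 + 16 - 56) = 11*9 = 99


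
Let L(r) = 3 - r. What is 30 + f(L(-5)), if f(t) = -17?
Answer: 13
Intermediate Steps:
30 + f(L(-5)) = 30 - 17 = 13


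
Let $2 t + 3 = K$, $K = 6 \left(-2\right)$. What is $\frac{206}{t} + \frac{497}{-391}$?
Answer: $- \frac{168547}{5865} \approx -28.738$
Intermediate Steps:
$K = -12$
$t = - \frac{15}{2}$ ($t = - \frac{3}{2} + \frac{1}{2} \left(-12\right) = - \frac{3}{2} - 6 = - \frac{15}{2} \approx -7.5$)
$\frac{206}{t} + \frac{497}{-391} = \frac{206}{- \frac{15}{2}} + \frac{497}{-391} = 206 \left(- \frac{2}{15}\right) + 497 \left(- \frac{1}{391}\right) = - \frac{412}{15} - \frac{497}{391} = - \frac{168547}{5865}$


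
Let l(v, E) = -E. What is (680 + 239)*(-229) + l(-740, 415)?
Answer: -210866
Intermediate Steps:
(680 + 239)*(-229) + l(-740, 415) = (680 + 239)*(-229) - 1*415 = 919*(-229) - 415 = -210451 - 415 = -210866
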